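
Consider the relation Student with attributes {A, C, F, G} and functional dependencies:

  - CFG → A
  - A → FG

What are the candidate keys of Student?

Attribute C never appears on the right-hand side of any dependency, so C must belong to every candidate key.
{C}⁺ = {C}, which is not all of the schema, so we must add further attributes.
{A, C}⁺: A→FG adds F, G → {A, C, F, G}. Minimal: {C}⁺ = {C}; {A}⁺ = {A, F, G} — none reach the full schema.
{C, F, G}⁺: CFG→A adds A → {A, C, F, G}. Minimal: {F, G}⁺ = {F, G}; {C, G}⁺ = {C, G}; {C, F}⁺ = {C, F} — none reach the full schema.

AC, CFG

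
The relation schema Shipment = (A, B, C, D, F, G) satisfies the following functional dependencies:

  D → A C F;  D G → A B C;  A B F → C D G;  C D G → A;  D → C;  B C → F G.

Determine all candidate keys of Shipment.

(B, D), (D, G), (A, B, C), (A, B, F)

{B, D}⁺: D→ACF adds A, C, F; ABF→CDG adds G → {A, B, C, D, F, G}. Minimal: {D}⁺ = {A, C, D, F}; {B}⁺ = {B} — none reach the full schema.
{D, G}⁺: D→ACF adds A, C, F; DG→ABC adds B → {A, B, C, D, F, G}. Minimal: {G}⁺ = {G}; {D}⁺ = {A, C, D, F} — none reach the full schema.
{A, B, C}⁺: BC→FG adds F, G; ABF→CDG adds D → {A, B, C, D, F, G}. Minimal: {B, C}⁺ = {B, C, F, G}; {A, C}⁺ = {A, C}; {A, B}⁺ = {A, B} — none reach the full schema.
{A, B, F}⁺: ABF→CDG adds C, D, G → {A, B, C, D, F, G}. Minimal: {B, F}⁺ = {B, F}; {A, F}⁺ = {A, F}; {A, B}⁺ = {A, B} — none reach the full schema.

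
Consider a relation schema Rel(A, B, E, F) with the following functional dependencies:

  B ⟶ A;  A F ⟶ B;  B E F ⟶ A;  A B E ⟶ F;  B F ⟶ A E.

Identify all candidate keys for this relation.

{A, F}⁺: AF→B adds B; BF→AE adds E → {A, B, E, F}. Minimal: {F}⁺ = {F}; {A}⁺ = {A} — none reach the full schema.
{B, E}⁺: B→A adds A; ABE→F adds F → {A, B, E, F}. Minimal: {E}⁺ = {E}; {B}⁺ = {A, B} — none reach the full schema.
{B, F}⁺: B→A adds A; BF→AE adds E → {A, B, E, F}. Minimal: {F}⁺ = {F}; {B}⁺ = {A, B} — none reach the full schema.

(A, F), (B, E), (B, F)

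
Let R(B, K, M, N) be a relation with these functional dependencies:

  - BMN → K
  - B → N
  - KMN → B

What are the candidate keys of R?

Attribute M never appears on the right-hand side of any dependency, so M must belong to every candidate key.
{M}⁺ = {M}, which is not all of the schema, so we must add further attributes.
{B, M}⁺: B→N adds N; BMN→K adds K → {B, K, M, N}. Minimal: {M}⁺ = {M}; {B}⁺ = {B, N} — none reach the full schema.
{K, M, N}⁺: KMN→B adds B → {B, K, M, N}. Minimal: {M, N}⁺ = {M, N}; {K, N}⁺ = {K, N}; {K, M}⁺ = {K, M} — none reach the full schema.
Any other superkey contains one of these as a subset, so there are no further candidate keys.

(B, M); (K, M, N)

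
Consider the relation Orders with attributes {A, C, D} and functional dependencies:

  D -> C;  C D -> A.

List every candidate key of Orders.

Attribute D never appears on the right-hand side of any dependency, so D must belong to every candidate key.
{D}⁺ = {A, C, D}, which is all of the schema, so {D} is the only candidate key.

{D}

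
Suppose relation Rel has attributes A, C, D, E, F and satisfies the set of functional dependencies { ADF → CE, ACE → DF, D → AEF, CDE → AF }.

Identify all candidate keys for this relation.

{D}⁺: D→AEF adds A, E, F; ADF→CE adds C → {A, C, D, E, F}.
{A, C, E}⁺: ACE→DF adds D, F → {A, C, D, E, F}.
Any other superkey contains one of these as a subset, so there are no further candidate keys.

D, ACE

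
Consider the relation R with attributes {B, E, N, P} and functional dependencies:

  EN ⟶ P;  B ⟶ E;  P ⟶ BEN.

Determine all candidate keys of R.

{P}⁺: P→BEN adds B, E, N → {B, E, N, P}.
{B, N}⁺: B→E adds E; EN→P adds P → {B, E, N, P}. Minimal: {N}⁺ = {N}; {B}⁺ = {B, E} — none reach the full schema.
{E, N}⁺: EN→P adds P; P→BEN adds B → {B, E, N, P}. Minimal: {N}⁺ = {N}; {E}⁺ = {E} — none reach the full schema.
Any other superkey contains one of these as a subset, so there are no further candidate keys.

(P), (B, N), (E, N)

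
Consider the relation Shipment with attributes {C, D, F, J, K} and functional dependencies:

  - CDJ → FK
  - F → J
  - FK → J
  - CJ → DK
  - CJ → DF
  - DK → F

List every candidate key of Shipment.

CF, CJ, CDK

Attribute C never appears on the right-hand side of any dependency, so C must belong to every candidate key.
{C}⁺ = {C}, which is not all of the schema, so we must add further attributes.
{C, F}⁺: F→J adds J; CJ→DK adds D, K → {C, D, F, J, K}.
{C, J}⁺: CJ→DK adds D, K; CJ→DF adds F → {C, D, F, J, K}.
{C, D, K}⁺: DK→F adds F; F→J adds J → {C, D, F, J, K}.
Any other superkey contains one of these as a subset, so there are no further candidate keys.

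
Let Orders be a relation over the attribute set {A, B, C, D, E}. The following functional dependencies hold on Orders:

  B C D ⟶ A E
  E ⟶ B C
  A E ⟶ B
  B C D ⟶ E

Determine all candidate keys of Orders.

{D, E}⁺: E→BC adds B, C; BCD→AE adds A → {A, B, C, D, E}. Minimal: {E}⁺ = {B, C, E}; {D}⁺ = {D} — none reach the full schema.
{B, C, D}⁺: BCD→AE adds A, E → {A, B, C, D, E}. Minimal: {C, D}⁺ = {C, D}; {B, D}⁺ = {B, D}; {B, C}⁺ = {B, C} — none reach the full schema.
Any other superkey contains one of these as a subset, so there are no further candidate keys.

{D, E}; {B, C, D}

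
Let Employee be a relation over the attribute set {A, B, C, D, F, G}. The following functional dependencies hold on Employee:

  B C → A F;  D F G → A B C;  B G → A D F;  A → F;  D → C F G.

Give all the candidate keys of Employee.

{D}⁺: D→CFG adds C, F, G; DFG→ABC adds A, B → {A, B, C, D, F, G}.
{B, G}⁺: BG→ADF adds A, D, F; D→CFG adds C → {A, B, C, D, F, G}. Minimal: {G}⁺ = {G}; {B}⁺ = {B} — none reach the full schema.
Any other superkey contains one of these as a subset, so there are no further candidate keys.

{D}, {B, G}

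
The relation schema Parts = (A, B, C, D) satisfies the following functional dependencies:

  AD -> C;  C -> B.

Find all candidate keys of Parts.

{A, D}⁺: AD→C adds C; C→B adds B → {A, B, C, D}. Minimal: {D}⁺ = {D}; {A}⁺ = {A} — none reach the full schema.

(A, D)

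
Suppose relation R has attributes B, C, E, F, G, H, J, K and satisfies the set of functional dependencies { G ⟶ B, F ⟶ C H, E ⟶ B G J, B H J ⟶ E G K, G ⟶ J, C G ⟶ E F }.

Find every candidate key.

{C, E}, {C, G}, {E, F}, {F, G}, {B, F, J}, {B, C, H, J}

{C, E}⁺: E→BGJ adds B, G, J; CG→EF adds F; F→CH adds H; BHJ→EGK adds K → {B, C, E, F, G, H, J, K}. Minimal: {E}⁺ = {B, E, G, J}; {C}⁺ = {C} — none reach the full schema.
{C, G}⁺: G→B adds B; G→J adds J; CG→EF adds E, F; F→CH adds H; BHJ→EGK adds K → {B, C, E, F, G, H, J, K}. Minimal: {G}⁺ = {B, G, J}; {C}⁺ = {C} — none reach the full schema.
{E, F}⁺: F→CH adds C, H; E→BGJ adds B, G, J; BHJ→EGK adds K → {B, C, E, F, G, H, J, K}. Minimal: {F}⁺ = {C, F, H}; {E}⁺ = {B, E, G, J} — none reach the full schema.
{F, G}⁺: G→B adds B; F→CH adds C, H; G→J adds J; CG→EF adds E; BHJ→EGK adds K → {B, C, E, F, G, H, J, K}. Minimal: {G}⁺ = {B, G, J}; {F}⁺ = {C, F, H} — none reach the full schema.
{B, F, J}⁺: F→CH adds C, H; BHJ→EGK adds E, G, K → {B, C, E, F, G, H, J, K}. Minimal: {F, J}⁺ = {C, F, H, J}; {B, J}⁺ = {B, J}; {B, F}⁺ = {B, C, F, H} — none reach the full schema.
{B, C, H, J}⁺: BHJ→EGK adds E, G, K; CG→EF adds F → {B, C, E, F, G, H, J, K}. Minimal: {C, H, J}⁺ = {C, H, J}; {B, H, J}⁺ = {B, E, G, H, J, K}; {B, C, J}⁺ = {B, C, J}; … — none reach the full schema.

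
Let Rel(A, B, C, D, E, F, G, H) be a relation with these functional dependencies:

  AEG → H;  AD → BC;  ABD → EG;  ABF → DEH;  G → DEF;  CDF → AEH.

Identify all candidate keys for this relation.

{A, D}⁺: AD→BC adds B, C; ABD→EG adds E, G; G→DEF adds F; CDF→AEH adds H → {A, B, C, D, E, F, G, H}. Minimal: {D}⁺ = {D}; {A}⁺ = {A} — none reach the full schema.
{A, G}⁺: G→DEF adds D, E, F; AEG→H adds H; AD→BC adds B, C → {A, B, C, D, E, F, G, H}. Minimal: {G}⁺ = {D, E, F, G}; {A}⁺ = {A} — none reach the full schema.
{C, G}⁺: G→DEF adds D, E, F; CDF→AEH adds A, H; AD→BC adds B → {A, B, C, D, E, F, G, H}. Minimal: {G}⁺ = {D, E, F, G}; {C}⁺ = {C} — none reach the full schema.
{A, B, F}⁺: ABF→DEH adds D, E, H; AD→BC adds C; ABD→EG adds G → {A, B, C, D, E, F, G, H}. Minimal: {B, F}⁺ = {B, F}; {A, F}⁺ = {A, F}; {A, B}⁺ = {A, B} — none reach the full schema.
{C, D, F}⁺: CDF→AEH adds A, E, H; AD→BC adds B; ABD→EG adds G → {A, B, C, D, E, F, G, H}. Minimal: {D, F}⁺ = {D, F}; {C, F}⁺ = {C, F}; {C, D}⁺ = {C, D} — none reach the full schema.
Any other superkey contains one of these as a subset, so there are no further candidate keys.

{A, D}, {A, G}, {C, G}, {A, B, F}, {C, D, F}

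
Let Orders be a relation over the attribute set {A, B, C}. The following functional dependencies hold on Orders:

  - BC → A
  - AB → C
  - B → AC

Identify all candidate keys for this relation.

Attribute B never appears on the right-hand side of any dependency, so B must belong to every candidate key.
{B}⁺ = {A, B, C}, which is all of the schema, so {B} is the only candidate key.

(B)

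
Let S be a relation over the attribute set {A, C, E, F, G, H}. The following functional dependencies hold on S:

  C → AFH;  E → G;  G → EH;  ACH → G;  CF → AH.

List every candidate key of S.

(C)

Attribute C never appears on the right-hand side of any dependency, so C must belong to every candidate key.
{C}⁺ = {A, C, E, F, G, H}, which is all of the schema, so {C} is the only candidate key.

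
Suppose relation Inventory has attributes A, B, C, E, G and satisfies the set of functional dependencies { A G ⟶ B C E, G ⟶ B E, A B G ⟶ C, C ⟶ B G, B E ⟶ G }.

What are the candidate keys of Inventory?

Attribute A never appears on the right-hand side of any dependency, so A must belong to every candidate key.
{A}⁺ = {A}, which is not all of the schema, so we must add further attributes.
{A, C}⁺: C→BG adds B, G; AG→BCE adds E → {A, B, C, E, G}. Minimal: {C}⁺ = {B, C, E, G}; {A}⁺ = {A} — none reach the full schema.
{A, G}⁺: AG→BCE adds B, C, E → {A, B, C, E, G}. Minimal: {G}⁺ = {B, E, G}; {A}⁺ = {A} — none reach the full schema.
{A, B, E}⁺: BE→G adds G; AG→BCE adds C → {A, B, C, E, G}. Minimal: {B, E}⁺ = {B, E, G}; {A, E}⁺ = {A, E}; {A, B}⁺ = {A, B} — none reach the full schema.
Any other superkey contains one of these as a subset, so there are no further candidate keys.

{A, C}, {A, G}, {A, B, E}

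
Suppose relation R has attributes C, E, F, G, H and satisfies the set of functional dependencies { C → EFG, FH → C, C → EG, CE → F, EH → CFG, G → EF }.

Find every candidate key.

Attribute H never appears on the right-hand side of any dependency, so H must belong to every candidate key.
{H}⁺ = {H}, which is not all of the schema, so we must add further attributes.
{C, H}⁺: C→EFG adds E, F, G → {C, E, F, G, H}. Minimal: {H}⁺ = {H}; {C}⁺ = {C, E, F, G} — none reach the full schema.
{E, H}⁺: EH→CFG adds C, F, G → {C, E, F, G, H}. Minimal: {H}⁺ = {H}; {E}⁺ = {E} — none reach the full schema.
{F, H}⁺: FH→C adds C; C→EG adds E, G → {C, E, F, G, H}. Minimal: {H}⁺ = {H}; {F}⁺ = {F} — none reach the full schema.
{G, H}⁺: G→EF adds E, F; FH→C adds C → {C, E, F, G, H}. Minimal: {H}⁺ = {H}; {G}⁺ = {E, F, G} — none reach the full schema.

{C, H}; {E, H}; {F, H}; {G, H}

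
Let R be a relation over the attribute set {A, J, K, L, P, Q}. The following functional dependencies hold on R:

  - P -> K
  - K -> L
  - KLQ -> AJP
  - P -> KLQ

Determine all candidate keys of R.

{P}⁺: P→K adds K; K→L adds L; P→KLQ adds Q; KLQ→AJP adds A, J → {A, J, K, L, P, Q}.
{K, Q}⁺: K→L adds L; KLQ→AJP adds A, J, P → {A, J, K, L, P, Q}. Minimal: {Q}⁺ = {Q}; {K}⁺ = {K, L} — none reach the full schema.
Any other superkey contains one of these as a subset, so there are no further candidate keys.

(P), (K, Q)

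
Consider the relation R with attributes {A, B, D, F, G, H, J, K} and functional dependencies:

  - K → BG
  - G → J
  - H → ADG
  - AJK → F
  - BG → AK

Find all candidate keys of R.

Attribute H never appears on the right-hand side of any dependency, so H must belong to every candidate key.
{H}⁺ = {A, D, G, H, J}, which is not all of the schema, so we must add further attributes.
{B, H}⁺: H→ADG adds A, D, G; BG→AK adds K; G→J adds J; AJK→F adds F → {A, B, D, F, G, H, J, K}. Minimal: {H}⁺ = {A, D, G, H, J}; {B}⁺ = {B} — none reach the full schema.
{H, K}⁺: K→BG adds B, G; G→J adds J; H→ADG adds A, D; AJK→F adds F → {A, B, D, F, G, H, J, K}. Minimal: {K}⁺ = {A, B, F, G, J, K}; {H}⁺ = {A, D, G, H, J} — none reach the full schema.
Any other superkey contains one of these as a subset, so there are no further candidate keys.

{B, H}, {H, K}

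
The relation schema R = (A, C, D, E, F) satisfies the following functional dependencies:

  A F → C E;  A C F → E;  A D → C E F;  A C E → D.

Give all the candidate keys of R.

{A, D}, {A, F}, {A, C, E}

Attribute A never appears on the right-hand side of any dependency, so A must belong to every candidate key.
{A}⁺ = {A}, which is not all of the schema, so we must add further attributes.
{A, D}⁺: AD→CEF adds C, E, F → {A, C, D, E, F}. Minimal: {D}⁺ = {D}; {A}⁺ = {A} — none reach the full schema.
{A, F}⁺: AF→CE adds C, E; ACE→D adds D → {A, C, D, E, F}. Minimal: {F}⁺ = {F}; {A}⁺ = {A} — none reach the full schema.
{A, C, E}⁺: ACE→D adds D; AD→CEF adds F → {A, C, D, E, F}. Minimal: {C, E}⁺ = {C, E}; {A, E}⁺ = {A, E}; {A, C}⁺ = {A, C} — none reach the full schema.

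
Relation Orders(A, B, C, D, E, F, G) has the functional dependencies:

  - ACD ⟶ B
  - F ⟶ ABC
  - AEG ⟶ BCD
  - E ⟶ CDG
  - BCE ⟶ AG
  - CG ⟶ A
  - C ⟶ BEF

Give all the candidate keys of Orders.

{C}; {E}; {F}

{C}⁺: C→BEF adds B, E, F; F→ABC adds A; E→CDG adds D, G → {A, B, C, D, E, F, G}.
{E}⁺: E→CDG adds C, D, G; CG→A adds A; C→BEF adds B, F → {A, B, C, D, E, F, G}.
{F}⁺: F→ABC adds A, B, C; C→BEF adds E; E→CDG adds D, G → {A, B, C, D, E, F, G}.
Any other superkey contains one of these as a subset, so there are no further candidate keys.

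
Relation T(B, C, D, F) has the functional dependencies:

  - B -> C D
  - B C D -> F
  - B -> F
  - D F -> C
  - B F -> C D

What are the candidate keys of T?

Attribute B never appears on the right-hand side of any dependency, so B must belong to every candidate key.
{B}⁺ = {B, C, D, F}, which is all of the schema, so {B} is the only candidate key.

B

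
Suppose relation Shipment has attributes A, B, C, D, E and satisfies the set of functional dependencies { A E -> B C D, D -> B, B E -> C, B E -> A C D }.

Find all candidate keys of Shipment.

AE, BE, DE

{A, E}⁺: AE→BCD adds B, C, D → {A, B, C, D, E}.
{B, E}⁺: BE→C adds C; BE→ACD adds A, D → {A, B, C, D, E}.
{D, E}⁺: D→B adds B; BE→C adds C; BE→ACD adds A → {A, B, C, D, E}.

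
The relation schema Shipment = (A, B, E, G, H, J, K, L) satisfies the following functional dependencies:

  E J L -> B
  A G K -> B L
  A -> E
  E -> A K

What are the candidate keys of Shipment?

{A, G, H, J}; {E, G, H, J}

Attributes G, H, J never appear on any right-hand side, so every candidate key must contain {G, H, J}.
{G, H, J}⁺ = {G, H, J}, which is not all of the schema, so we must add further attributes.
{A, G, H, J}⁺: A→E adds E; E→AK adds K; AGK→BL adds B, L → {A, B, E, G, H, J, K, L}. Minimal: {G, H, J}⁺ = {G, H, J}; {A, H, J}⁺ = {A, E, H, J, K}; {A, G, J}⁺ = {A, B, E, G, J, K, L}; … — none reach the full schema.
{E, G, H, J}⁺: E→AK adds A, K; AGK→BL adds B, L → {A, B, E, G, H, J, K, L}. Minimal: {G, H, J}⁺ = {G, H, J}; {E, H, J}⁺ = {A, E, H, J, K}; {E, G, J}⁺ = {A, B, E, G, J, K, L}; … — none reach the full schema.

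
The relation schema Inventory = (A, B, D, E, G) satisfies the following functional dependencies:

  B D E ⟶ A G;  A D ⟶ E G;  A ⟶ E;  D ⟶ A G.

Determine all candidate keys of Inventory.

Attributes B, D never appear on any right-hand side, so every candidate key must contain {B, D}.
{B, D}⁺ = {A, B, D, E, G}, which is all of the schema, so {B, D} is the only candidate key.

{B, D}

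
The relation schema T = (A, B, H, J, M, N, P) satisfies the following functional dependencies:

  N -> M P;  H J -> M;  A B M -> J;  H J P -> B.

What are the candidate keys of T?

{A, B, H, N}, {A, H, J, N}

Attributes A, H, N never appear on any right-hand side, so every candidate key must contain {A, H, N}.
{A, H, N}⁺ = {A, H, M, N, P}, which is not all of the schema, so we must add further attributes.
{A, B, H, N}⁺: N→MP adds M, P; ABM→J adds J → {A, B, H, J, M, N, P}. Minimal: {B, H, N}⁺ = {B, H, M, N, P}; {A, H, N}⁺ = {A, H, M, N, P}; {A, B, N}⁺ = {A, B, J, M, N, P}; … — none reach the full schema.
{A, H, J, N}⁺: N→MP adds M, P; HJP→B adds B → {A, B, H, J, M, N, P}. Minimal: {H, J, N}⁺ = {B, H, J, M, N, P}; {A, J, N}⁺ = {A, J, M, N, P}; {A, H, N}⁺ = {A, H, M, N, P}; … — none reach the full schema.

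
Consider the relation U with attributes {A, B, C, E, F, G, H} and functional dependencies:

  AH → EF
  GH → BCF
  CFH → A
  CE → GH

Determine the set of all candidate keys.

{C, E}; {G, H}; {A, C, H}; {C, F, H}

{C, E}⁺: CE→GH adds G, H; GH→BCF adds B, F; CFH→A adds A → {A, B, C, E, F, G, H}.
{G, H}⁺: GH→BCF adds B, C, F; CFH→A adds A; AH→EF adds E → {A, B, C, E, F, G, H}.
{A, C, H}⁺: AH→EF adds E, F; CE→GH adds G; GH→BCF adds B → {A, B, C, E, F, G, H}.
{C, F, H}⁺: CFH→A adds A; AH→EF adds E; CE→GH adds G; GH→BCF adds B → {A, B, C, E, F, G, H}.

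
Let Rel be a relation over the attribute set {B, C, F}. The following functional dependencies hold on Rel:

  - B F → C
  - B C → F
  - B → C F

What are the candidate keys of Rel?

{B}

Attribute B never appears on the right-hand side of any dependency, so B must belong to every candidate key.
{B}⁺ = {B, C, F}, which is all of the schema, so {B} is the only candidate key.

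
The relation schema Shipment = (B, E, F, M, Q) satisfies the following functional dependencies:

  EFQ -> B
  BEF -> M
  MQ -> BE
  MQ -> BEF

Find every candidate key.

Attribute Q never appears on the right-hand side of any dependency, so Q must belong to every candidate key.
{Q}⁺ = {Q}, which is not all of the schema, so we must add further attributes.
{M, Q}⁺: MQ→BE adds B, E; MQ→BEF adds F → {B, E, F, M, Q}.
{E, F, Q}⁺: EFQ→B adds B; BEF→M adds M → {B, E, F, M, Q}.
Any other superkey contains one of these as a subset, so there are no further candidate keys.

(M, Q), (E, F, Q)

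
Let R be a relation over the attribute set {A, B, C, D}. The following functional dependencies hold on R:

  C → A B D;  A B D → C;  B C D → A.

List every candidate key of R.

C, ABD

{C}⁺: C→ABD adds A, B, D → {A, B, C, D}.
{A, B, D}⁺: ABD→C adds C → {A, B, C, D}. Minimal: {B, D}⁺ = {B, D}; {A, D}⁺ = {A, D}; {A, B}⁺ = {A, B} — none reach the full schema.
Any other superkey contains one of these as a subset, so there are no further candidate keys.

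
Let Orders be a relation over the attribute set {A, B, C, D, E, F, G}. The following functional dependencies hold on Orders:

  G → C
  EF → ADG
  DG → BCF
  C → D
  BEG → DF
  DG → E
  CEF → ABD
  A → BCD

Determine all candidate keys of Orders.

{G}⁺: G→C adds C; C→D adds D; DG→E adds E; DG→BCF adds B, F; CEF→ABD adds A → {A, B, C, D, E, F, G}.
{E, F}⁺: EF→ADG adds A, D, G; DG→BCF adds B, C → {A, B, C, D, E, F, G}.

{G}, {E, F}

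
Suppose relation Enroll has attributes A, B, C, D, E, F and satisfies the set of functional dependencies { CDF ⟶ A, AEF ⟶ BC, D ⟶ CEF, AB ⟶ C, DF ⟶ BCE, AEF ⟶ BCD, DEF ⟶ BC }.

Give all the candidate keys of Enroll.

(D), (A, E, F)

{D}⁺: D→CEF adds C, E, F; DF→BCE adds B; CDF→A adds A → {A, B, C, D, E, F}.
{A, E, F}⁺: AEF→BC adds B, C; AEF→BCD adds D → {A, B, C, D, E, F}.
Any other superkey contains one of these as a subset, so there are no further candidate keys.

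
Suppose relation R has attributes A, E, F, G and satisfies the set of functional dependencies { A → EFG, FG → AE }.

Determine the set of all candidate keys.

{A}⁺: A→EFG adds E, F, G → {A, E, F, G}.
{F, G}⁺: FG→AE adds A, E → {A, E, F, G}. Minimal: {G}⁺ = {G}; {F}⁺ = {F} — none reach the full schema.

{A}; {F, G}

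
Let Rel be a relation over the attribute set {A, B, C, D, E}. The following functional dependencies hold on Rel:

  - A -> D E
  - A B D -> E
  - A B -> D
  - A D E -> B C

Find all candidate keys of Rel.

Attribute A never appears on the right-hand side of any dependency, so A must belong to every candidate key.
{A}⁺ = {A, B, C, D, E}, which is all of the schema, so {A} is the only candidate key.

{A}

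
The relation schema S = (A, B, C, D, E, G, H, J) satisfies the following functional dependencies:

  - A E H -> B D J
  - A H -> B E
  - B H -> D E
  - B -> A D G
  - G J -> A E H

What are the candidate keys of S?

(A, C, H), (B, C, H), (B, C, J), (C, G, J)

Attribute C never appears on the right-hand side of any dependency, so C must belong to every candidate key.
{C}⁺ = {C}, which is not all of the schema, so we must add further attributes.
{A, C, H}⁺: AH→BE adds B, E; BH→DE adds D; B→ADG adds G; AEH→BDJ adds J → {A, B, C, D, E, G, H, J}. Minimal: {C, H}⁺ = {C, H}; {A, H}⁺ = {A, B, D, E, G, H, J}; {A, C}⁺ = {A, C} — none reach the full schema.
{B, C, H}⁺: BH→DE adds D, E; B→ADG adds A, G; AEH→BDJ adds J → {A, B, C, D, E, G, H, J}. Minimal: {C, H}⁺ = {C, H}; {B, H}⁺ = {A, B, D, E, G, H, J}; {B, C}⁺ = {A, B, C, D, G} — none reach the full schema.
{B, C, J}⁺: B→ADG adds A, D, G; GJ→AEH adds E, H → {A, B, C, D, E, G, H, J}. Minimal: {C, J}⁺ = {C, J}; {B, J}⁺ = {A, B, D, E, G, H, J}; {B, C}⁺ = {A, B, C, D, G} — none reach the full schema.
{C, G, J}⁺: GJ→AEH adds A, E, H; AEH→BDJ adds B, D → {A, B, C, D, E, G, H, J}. Minimal: {G, J}⁺ = {A, B, D, E, G, H, J}; {C, J}⁺ = {C, J}; {C, G}⁺ = {C, G} — none reach the full schema.
Any other superkey contains one of these as a subset, so there are no further candidate keys.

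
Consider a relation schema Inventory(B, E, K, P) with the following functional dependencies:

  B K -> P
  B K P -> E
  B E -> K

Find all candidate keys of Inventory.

Attribute B never appears on the right-hand side of any dependency, so B must belong to every candidate key.
{B}⁺ = {B}, which is not all of the schema, so we must add further attributes.
{B, E}⁺: BE→K adds K; BK→P adds P → {B, E, K, P}. Minimal: {E}⁺ = {E}; {B}⁺ = {B} — none reach the full schema.
{B, K}⁺: BK→P adds P; BKP→E adds E → {B, E, K, P}. Minimal: {K}⁺ = {K}; {B}⁺ = {B} — none reach the full schema.

{B, E}, {B, K}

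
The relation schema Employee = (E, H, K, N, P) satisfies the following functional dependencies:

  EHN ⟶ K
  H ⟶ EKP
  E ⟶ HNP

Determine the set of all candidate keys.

{E}⁺: E→HNP adds H, N, P; EHN→K adds K → {E, H, K, N, P}.
{H}⁺: H→EKP adds E, K, P; E→HNP adds N → {E, H, K, N, P}.
Any other superkey contains one of these as a subset, so there are no further candidate keys.

E, H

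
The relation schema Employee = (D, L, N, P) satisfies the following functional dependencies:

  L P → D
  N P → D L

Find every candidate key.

(N, P)

Attributes N, P never appear on any right-hand side, so every candidate key must contain {N, P}.
{N, P}⁺ = {D, L, N, P}, which is all of the schema, so {N, P} is the only candidate key.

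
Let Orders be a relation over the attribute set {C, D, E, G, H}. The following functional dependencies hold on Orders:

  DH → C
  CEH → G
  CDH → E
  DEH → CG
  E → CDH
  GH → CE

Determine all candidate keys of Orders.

{E}⁺: E→CDH adds C, D, H; CEH→G adds G → {C, D, E, G, H}.
{D, H}⁺: DH→C adds C; CDH→E adds E; DEH→CG adds G → {C, D, E, G, H}.
{G, H}⁺: GH→CE adds C, E; E→CDH adds D → {C, D, E, G, H}.

E; DH; GH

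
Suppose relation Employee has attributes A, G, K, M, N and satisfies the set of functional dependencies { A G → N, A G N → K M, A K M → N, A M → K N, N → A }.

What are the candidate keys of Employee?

(A, G), (G, N)

{A, G}⁺: AG→N adds N; AGN→KM adds K, M → {A, G, K, M, N}. Minimal: {G}⁺ = {G}; {A}⁺ = {A} — none reach the full schema.
{G, N}⁺: N→A adds A; AGN→KM adds K, M → {A, G, K, M, N}. Minimal: {N}⁺ = {A, N}; {G}⁺ = {G} — none reach the full schema.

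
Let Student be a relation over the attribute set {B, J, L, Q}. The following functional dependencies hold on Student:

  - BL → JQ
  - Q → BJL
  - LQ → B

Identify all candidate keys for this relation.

{Q}⁺: Q→BJL adds B, J, L → {B, J, L, Q}.
{B, L}⁺: BL→JQ adds J, Q → {B, J, L, Q}. Minimal: {L}⁺ = {L}; {B}⁺ = {B} — none reach the full schema.

(Q), (B, L)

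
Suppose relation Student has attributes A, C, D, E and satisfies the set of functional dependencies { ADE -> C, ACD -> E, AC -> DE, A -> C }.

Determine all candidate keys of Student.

A

{A}⁺: A→C adds C; AC→DE adds D, E → {A, C, D, E}.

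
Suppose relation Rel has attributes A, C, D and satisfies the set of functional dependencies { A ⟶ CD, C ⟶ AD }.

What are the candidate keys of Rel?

{A}⁺: A→CD adds C, D → {A, C, D}.
{C}⁺: C→AD adds A, D → {A, C, D}.

{A}, {C}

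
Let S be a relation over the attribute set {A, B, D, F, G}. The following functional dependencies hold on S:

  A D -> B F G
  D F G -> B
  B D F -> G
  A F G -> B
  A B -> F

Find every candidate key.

Attributes A, D never appear on any right-hand side, so every candidate key must contain {A, D}.
{A, D}⁺ = {A, B, D, F, G}, which is all of the schema, so {A, D} is the only candidate key.

{A, D}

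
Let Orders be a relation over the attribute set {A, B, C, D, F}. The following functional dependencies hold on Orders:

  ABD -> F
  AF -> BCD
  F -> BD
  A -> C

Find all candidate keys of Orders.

Attribute A never appears on the right-hand side of any dependency, so A must belong to every candidate key.
{A}⁺ = {A, C}, which is not all of the schema, so we must add further attributes.
{A, F}⁺: AF→BCD adds B, C, D → {A, B, C, D, F}.
{A, B, D}⁺: ABD→F adds F; AF→BCD adds C → {A, B, C, D, F}.

AF; ABD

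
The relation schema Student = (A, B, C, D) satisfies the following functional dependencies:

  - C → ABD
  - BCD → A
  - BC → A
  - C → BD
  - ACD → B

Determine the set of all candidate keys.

{C}

Attribute C never appears on the right-hand side of any dependency, so C must belong to every candidate key.
{C}⁺ = {A, B, C, D}, which is all of the schema, so {C} is the only candidate key.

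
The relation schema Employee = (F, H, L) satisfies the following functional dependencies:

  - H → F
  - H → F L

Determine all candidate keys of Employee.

Attribute H never appears on the right-hand side of any dependency, so H must belong to every candidate key.
{H}⁺ = {F, H, L}, which is all of the schema, so {H} is the only candidate key.

(H)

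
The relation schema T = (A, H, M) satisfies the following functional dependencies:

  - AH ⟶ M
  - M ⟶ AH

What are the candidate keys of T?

{M}⁺: M→AH adds A, H → {A, H, M}.
{A, H}⁺: AH→M adds M → {A, H, M}. Minimal: {H}⁺ = {H}; {A}⁺ = {A} — none reach the full schema.

{M}; {A, H}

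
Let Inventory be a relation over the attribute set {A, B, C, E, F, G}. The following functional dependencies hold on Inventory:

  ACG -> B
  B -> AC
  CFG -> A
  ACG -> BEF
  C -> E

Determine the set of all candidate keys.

BG; ACG; CFG

{B, G}⁺: B→AC adds A, C; ACG→BEF adds E, F → {A, B, C, E, F, G}. Minimal: {G}⁺ = {G}; {B}⁺ = {A, B, C, E} — none reach the full schema.
{A, C, G}⁺: ACG→B adds B; ACG→BEF adds E, F → {A, B, C, E, F, G}. Minimal: {C, G}⁺ = {C, E, G}; {A, G}⁺ = {A, G}; {A, C}⁺ = {A, C, E} — none reach the full schema.
{C, F, G}⁺: CFG→A adds A; ACG→BEF adds B, E → {A, B, C, E, F, G}. Minimal: {F, G}⁺ = {F, G}; {C, G}⁺ = {C, E, G}; {C, F}⁺ = {C, E, F} — none reach the full schema.
Any other superkey contains one of these as a subset, so there are no further candidate keys.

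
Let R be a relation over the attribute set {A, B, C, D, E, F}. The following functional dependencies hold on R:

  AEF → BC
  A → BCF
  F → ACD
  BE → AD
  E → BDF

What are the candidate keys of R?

Attribute E never appears on the right-hand side of any dependency, so E must belong to every candidate key.
{E}⁺ = {A, B, C, D, E, F}, which is all of the schema, so {E} is the only candidate key.

{E}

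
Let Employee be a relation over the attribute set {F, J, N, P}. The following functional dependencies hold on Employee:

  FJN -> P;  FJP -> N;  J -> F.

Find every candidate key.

{J, N}; {J, P}

Attribute J never appears on the right-hand side of any dependency, so J must belong to every candidate key.
{J}⁺ = {F, J}, which is not all of the schema, so we must add further attributes.
{J, N}⁺: J→F adds F; FJN→P adds P → {F, J, N, P}.
{J, P}⁺: J→F adds F; FJP→N adds N → {F, J, N, P}.
Any other superkey contains one of these as a subset, so there are no further candidate keys.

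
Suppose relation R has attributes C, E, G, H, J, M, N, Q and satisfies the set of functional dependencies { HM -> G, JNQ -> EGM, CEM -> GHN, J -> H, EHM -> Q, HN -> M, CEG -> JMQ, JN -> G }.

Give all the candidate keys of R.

Attribute C never appears on the right-hand side of any dependency, so C must belong to every candidate key.
{C}⁺ = {C}, which is not all of the schema, so we must add further attributes.
{C, E, G}⁺: CEG→JMQ adds J, M, Q; CEM→GHN adds H, N → {C, E, G, H, J, M, N, Q}. Minimal: {E, G}⁺ = {E, G}; {C, G}⁺ = {C, G}; {C, E}⁺ = {C, E} — none reach the full schema.
{C, E, M}⁺: CEM→GHN adds G, H, N; EHM→Q adds Q; CEG→JMQ adds J → {C, E, G, H, J, M, N, Q}. Minimal: {E, M}⁺ = {E, M}; {C, M}⁺ = {C, M}; {C, E}⁺ = {C, E} — none reach the full schema.
{C, E, H, N}⁺: HN→M adds M; HM→G adds G; EHM→Q adds Q; CEG→JMQ adds J → {C, E, G, H, J, M, N, Q}. Minimal: {E, H, N}⁺ = {E, G, H, M, N, Q}; {C, H, N}⁺ = {C, G, H, M, N}; {C, E, N}⁺ = {C, E, N}; … — none reach the full schema.
{C, E, J, N}⁺: J→H adds H; HN→M adds M; JN→G adds G; EHM→Q adds Q → {C, E, G, H, J, M, N, Q}. Minimal: {E, J, N}⁺ = {E, G, H, J, M, N, Q}; {C, J, N}⁺ = {C, G, H, J, M, N}; {C, E, N}⁺ = {C, E, N}; … — none reach the full schema.
{C, J, N, Q}⁺: JNQ→EGM adds E, G, M; CEM→GHN adds H → {C, E, G, H, J, M, N, Q}. Minimal: {J, N, Q}⁺ = {E, G, H, J, M, N, Q}; {C, N, Q}⁺ = {C, N, Q}; {C, J, Q}⁺ = {C, H, J, Q}; … — none reach the full schema.

(C, E, G), (C, E, M), (C, E, H, N), (C, E, J, N), (C, J, N, Q)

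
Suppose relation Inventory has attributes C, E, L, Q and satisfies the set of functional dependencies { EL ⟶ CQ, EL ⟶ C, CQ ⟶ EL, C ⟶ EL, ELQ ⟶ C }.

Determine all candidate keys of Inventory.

{C}⁺: C→EL adds E, L; EL→CQ adds Q → {C, E, L, Q}.
{E, L}⁺: EL→CQ adds C, Q → {C, E, L, Q}. Minimal: {L}⁺ = {L}; {E}⁺ = {E} — none reach the full schema.

{C}, {E, L}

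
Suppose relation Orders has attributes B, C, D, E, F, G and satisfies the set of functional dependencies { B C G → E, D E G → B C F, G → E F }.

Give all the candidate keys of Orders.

Attributes D, G never appear on any right-hand side, so every candidate key must contain {D, G}.
{D, G}⁺ = {B, C, D, E, F, G}, which is all of the schema, so {D, G} is the only candidate key.

(D, G)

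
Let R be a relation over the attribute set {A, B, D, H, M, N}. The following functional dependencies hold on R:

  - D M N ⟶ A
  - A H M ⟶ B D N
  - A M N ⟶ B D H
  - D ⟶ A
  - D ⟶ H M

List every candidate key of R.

{D}⁺: D→A adds A; D→HM adds H, M; AHM→BDN adds B, N → {A, B, D, H, M, N}.
{A, H, M}⁺: AHM→BDN adds B, D, N → {A, B, D, H, M, N}. Minimal: {H, M}⁺ = {H, M}; {A, M}⁺ = {A, M}; {A, H}⁺ = {A, H} — none reach the full schema.
{A, M, N}⁺: AMN→BDH adds B, D, H → {A, B, D, H, M, N}. Minimal: {M, N}⁺ = {M, N}; {A, N}⁺ = {A, N}; {A, M}⁺ = {A, M} — none reach the full schema.

{D}, {A, H, M}, {A, M, N}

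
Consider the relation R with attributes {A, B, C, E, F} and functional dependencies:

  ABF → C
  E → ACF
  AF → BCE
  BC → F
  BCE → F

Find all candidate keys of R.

{E}⁺: E→ACF adds A, C, F; AF→BCE adds B → {A, B, C, E, F}.
{A, F}⁺: AF→BCE adds B, C, E → {A, B, C, E, F}. Minimal: {F}⁺ = {F}; {A}⁺ = {A} — none reach the full schema.
{A, B, C}⁺: BC→F adds F; AF→BCE adds E → {A, B, C, E, F}. Minimal: {B, C}⁺ = {B, C, F}; {A, C}⁺ = {A, C}; {A, B}⁺ = {A, B} — none reach the full schema.
Any other superkey contains one of these as a subset, so there are no further candidate keys.

(E), (A, F), (A, B, C)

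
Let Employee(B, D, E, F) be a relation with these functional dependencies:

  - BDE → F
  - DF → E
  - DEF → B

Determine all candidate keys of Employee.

{D, F}; {B, D, E}

Attribute D never appears on the right-hand side of any dependency, so D must belong to every candidate key.
{D}⁺ = {D}, which is not all of the schema, so we must add further attributes.
{D, F}⁺: DF→E adds E; DEF→B adds B → {B, D, E, F}. Minimal: {F}⁺ = {F}; {D}⁺ = {D} — none reach the full schema.
{B, D, E}⁺: BDE→F adds F → {B, D, E, F}. Minimal: {D, E}⁺ = {D, E}; {B, E}⁺ = {B, E}; {B, D}⁺ = {B, D} — none reach the full schema.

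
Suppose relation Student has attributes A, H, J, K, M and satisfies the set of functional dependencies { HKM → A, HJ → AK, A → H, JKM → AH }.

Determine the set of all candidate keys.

{A, J, M}⁺: A→H adds H; HJ→AK adds K → {A, H, J, K, M}. Minimal: {J, M}⁺ = {J, M}; {A, M}⁺ = {A, H, M}; {A, J}⁺ = {A, H, J, K} — none reach the full schema.
{H, J, M}⁺: HJ→AK adds A, K → {A, H, J, K, M}. Minimal: {J, M}⁺ = {J, M}; {H, M}⁺ = {H, M}; {H, J}⁺ = {A, H, J, K} — none reach the full schema.
{J, K, M}⁺: JKM→AH adds A, H → {A, H, J, K, M}. Minimal: {K, M}⁺ = {K, M}; {J, M}⁺ = {J, M}; {J, K}⁺ = {J, K} — none reach the full schema.

{A, J, M}; {H, J, M}; {J, K, M}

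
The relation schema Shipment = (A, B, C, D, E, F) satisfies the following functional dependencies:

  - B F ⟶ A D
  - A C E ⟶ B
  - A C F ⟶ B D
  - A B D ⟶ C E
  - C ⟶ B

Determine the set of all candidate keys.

{B, F}, {C, F}

Attribute F never appears on the right-hand side of any dependency, so F must belong to every candidate key.
{F}⁺ = {F}, which is not all of the schema, so we must add further attributes.
{B, F}⁺: BF→AD adds A, D; ABD→CE adds C, E → {A, B, C, D, E, F}. Minimal: {F}⁺ = {F}; {B}⁺ = {B} — none reach the full schema.
{C, F}⁺: C→B adds B; BF→AD adds A, D; ABD→CE adds E → {A, B, C, D, E, F}. Minimal: {F}⁺ = {F}; {C}⁺ = {B, C} — none reach the full schema.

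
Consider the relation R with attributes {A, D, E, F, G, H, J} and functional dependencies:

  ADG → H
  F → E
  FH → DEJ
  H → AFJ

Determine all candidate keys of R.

{G, H}, {A, D, G}

Attribute G never appears on the right-hand side of any dependency, so G must belong to every candidate key.
{G}⁺ = {G}, which is not all of the schema, so we must add further attributes.
{G, H}⁺: H→AFJ adds A, F, J; F→E adds E; FH→DEJ adds D → {A, D, E, F, G, H, J}. Minimal: {H}⁺ = {A, D, E, F, H, J}; {G}⁺ = {G} — none reach the full schema.
{A, D, G}⁺: ADG→H adds H; H→AFJ adds F, J; F→E adds E → {A, D, E, F, G, H, J}. Minimal: {D, G}⁺ = {D, G}; {A, G}⁺ = {A, G}; {A, D}⁺ = {A, D} — none reach the full schema.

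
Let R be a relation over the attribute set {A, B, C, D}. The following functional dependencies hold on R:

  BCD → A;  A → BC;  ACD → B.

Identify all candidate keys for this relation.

Attribute D never appears on the right-hand side of any dependency, so D must belong to every candidate key.
{D}⁺ = {D}, which is not all of the schema, so we must add further attributes.
{A, D}⁺: A→BC adds B, C → {A, B, C, D}.
{B, C, D}⁺: BCD→A adds A → {A, B, C, D}.
Any other superkey contains one of these as a subset, so there are no further candidate keys.

{A, D}, {B, C, D}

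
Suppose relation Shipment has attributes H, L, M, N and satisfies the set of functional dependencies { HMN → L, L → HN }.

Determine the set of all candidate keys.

Attribute M never appears on the right-hand side of any dependency, so M must belong to every candidate key.
{M}⁺ = {M}, which is not all of the schema, so we must add further attributes.
{L, M}⁺: L→HN adds H, N → {H, L, M, N}. Minimal: {M}⁺ = {M}; {L}⁺ = {H, L, N} — none reach the full schema.
{H, M, N}⁺: HMN→L adds L → {H, L, M, N}. Minimal: {M, N}⁺ = {M, N}; {H, N}⁺ = {H, N}; {H, M}⁺ = {H, M} — none reach the full schema.

{L, M}; {H, M, N}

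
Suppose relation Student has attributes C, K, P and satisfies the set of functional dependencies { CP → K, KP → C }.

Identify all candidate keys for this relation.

Attribute P never appears on the right-hand side of any dependency, so P must belong to every candidate key.
{P}⁺ = {P}, which is not all of the schema, so we must add further attributes.
{C, P}⁺: CP→K adds K → {C, K, P}. Minimal: {P}⁺ = {P}; {C}⁺ = {C} — none reach the full schema.
{K, P}⁺: KP→C adds C → {C, K, P}. Minimal: {P}⁺ = {P}; {K}⁺ = {K} — none reach the full schema.
Any other superkey contains one of these as a subset, so there are no further candidate keys.

(C, P), (K, P)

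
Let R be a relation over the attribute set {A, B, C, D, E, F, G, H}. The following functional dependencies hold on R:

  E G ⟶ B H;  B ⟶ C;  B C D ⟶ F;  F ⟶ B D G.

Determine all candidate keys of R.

Attributes A, E never appear on any right-hand side, so every candidate key must contain {A, E}.
{A, E}⁺ = {A, E}, which is not all of the schema, so we must add further attributes.
{A, E, F}⁺: F→BDG adds B, D, G; EG→BH adds H; B→C adds C → {A, B, C, D, E, F, G, H}.
{A, B, D, E}⁺: B→C adds C; BCD→F adds F; F→BDG adds G; EG→BH adds H → {A, B, C, D, E, F, G, H}.
{A, D, E, G}⁺: EG→BH adds B, H; B→C adds C; BCD→F adds F → {A, B, C, D, E, F, G, H}.
Any other superkey contains one of these as a subset, so there are no further candidate keys.

AEF; ABDE; ADEG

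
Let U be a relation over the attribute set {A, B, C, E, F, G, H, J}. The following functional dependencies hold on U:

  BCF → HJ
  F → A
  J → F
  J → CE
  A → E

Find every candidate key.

{B, G, J}, {B, C, F, G}

Attributes B, G never appear on any right-hand side, so every candidate key must contain {B, G}.
{B, G}⁺ = {B, G}, which is not all of the schema, so we must add further attributes.
{B, G, J}⁺: J→F adds F; J→CE adds C, E; BCF→HJ adds H; F→A adds A → {A, B, C, E, F, G, H, J}. Minimal: {G, J}⁺ = {A, C, E, F, G, J}; {B, J}⁺ = {A, B, C, E, F, H, J}; {B, G}⁺ = {B, G} — none reach the full schema.
{B, C, F, G}⁺: BCF→HJ adds H, J; F→A adds A; J→CE adds E → {A, B, C, E, F, G, H, J}. Minimal: {C, F, G}⁺ = {A, C, E, F, G}; {B, F, G}⁺ = {A, B, E, F, G}; {B, C, G}⁺ = {B, C, G}; … — none reach the full schema.
Any other superkey contains one of these as a subset, so there are no further candidate keys.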